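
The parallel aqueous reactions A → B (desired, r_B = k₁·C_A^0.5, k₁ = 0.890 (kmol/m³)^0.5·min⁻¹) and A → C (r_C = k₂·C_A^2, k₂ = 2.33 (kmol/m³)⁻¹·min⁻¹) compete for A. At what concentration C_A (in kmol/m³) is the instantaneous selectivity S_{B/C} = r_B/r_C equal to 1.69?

0.371 kmol/m³

S_{B/C} = (k₁/k₂)·C_A^-1.5 ⇒ C_A = (S·k₂/k₁)^(1/(-1.5)).
= (1.69×2.33/0.890)^(-0.6667) = (4.424)^(-0.6667) = 0.371 kmol/m³.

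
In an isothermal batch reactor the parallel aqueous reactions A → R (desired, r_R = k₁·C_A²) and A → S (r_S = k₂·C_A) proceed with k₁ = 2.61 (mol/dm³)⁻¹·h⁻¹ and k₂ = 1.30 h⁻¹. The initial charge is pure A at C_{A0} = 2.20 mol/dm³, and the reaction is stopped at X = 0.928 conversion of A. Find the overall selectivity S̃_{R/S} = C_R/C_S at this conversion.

C_A = C_{A0}(1−X) = 0.1584 mol/dm³.
Along a PFR/batch, dC_S/dC_A = −r_S/(r_R+r_S) = −k₂/(k₂+k₁·C_A).
Integrating from C_{A0} to C_A: C_S = (1.30/2.61)·ln[(1.30+2.61·2.20)/(1.30+2.61·0.158)] = 0.4981·ln(7.042/1.713) = 0.7040 mol/dm³.
Then C_R = (C_{A0}−C_A) − C_S = 2.042 − 0.7040 = 1.338 mol/dm³.
S̃_{R/S} = C_R/C_S = 1.338/0.7040 = 1.90.

1.90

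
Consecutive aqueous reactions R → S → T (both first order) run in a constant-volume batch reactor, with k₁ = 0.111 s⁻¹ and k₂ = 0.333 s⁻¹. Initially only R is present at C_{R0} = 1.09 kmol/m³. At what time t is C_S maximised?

The intermediate peaks when r₁ = r₂, i.e. k₁e^(−k₁t) = k₂e^(−k₂t), giving t_opt = ln(k₂/k₁)/(k₂−k₁).
= ln(0.333/0.111)/(0.333−0.111) = ln(3.000)/0.2220 = 1.099/0.2220 = 4.95 s.

4.95 s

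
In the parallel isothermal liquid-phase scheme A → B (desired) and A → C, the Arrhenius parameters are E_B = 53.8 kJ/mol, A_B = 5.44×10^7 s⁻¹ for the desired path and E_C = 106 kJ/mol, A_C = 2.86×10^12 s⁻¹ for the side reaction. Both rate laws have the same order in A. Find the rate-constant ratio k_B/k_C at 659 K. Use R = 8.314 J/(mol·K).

0.261

Since both paths have the same order in A, the concentration cancels and S_{B/C} = k_B/k_C = (A_B/A_C)·exp[(E_C−E_B)/(RT)].
(E_C−E_B)/(RT) = (106−53.8)×10³/(8.314×659) = 52200/5479 = 9.527.
k_B/k_C = (5.44×10^7/2.86×10^12)·exp(9.527) = 1.902×10^-5 × 13731 = 0.261.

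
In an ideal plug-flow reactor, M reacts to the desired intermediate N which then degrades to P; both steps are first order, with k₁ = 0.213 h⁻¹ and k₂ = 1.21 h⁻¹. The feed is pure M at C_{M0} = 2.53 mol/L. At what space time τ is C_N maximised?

1.74 h

For first-order series the maximum of C_N occurs at τ_opt = ln(k₂/k₁)/(k₂−k₁).
= ln(1.21/0.213)/(1.21−0.213) = ln(5.681)/0.9970 = 1.737/0.9970 = 1.74 h.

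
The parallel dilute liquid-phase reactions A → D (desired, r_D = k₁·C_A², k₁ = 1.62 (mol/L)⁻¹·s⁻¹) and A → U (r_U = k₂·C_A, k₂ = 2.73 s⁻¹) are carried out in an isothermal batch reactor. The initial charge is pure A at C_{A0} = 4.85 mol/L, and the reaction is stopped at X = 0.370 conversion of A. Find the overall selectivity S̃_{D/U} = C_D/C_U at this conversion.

C_A = C_{A0}(1−X) = 3.055 mol/L.
Along a PFR/batch, dC_U/dC_A = −r_U/(r_D+r_U) = −k₂/(k₂+k₁·C_A).
Integrating from C_{A0} to C_A: C_U = (2.73/1.62)·ln[(2.73+1.62·4.85)/(2.73+1.62·3.06)] = 1.685·ln(10.59/7.680) = 0.5410 mol/L.
Then C_D = (C_{A0}−C_A) − C_U = 1.794 − 0.5410 = 1.254 mol/L.
S̃_{D/U} = C_D/C_U = 1.254/0.5410 = 2.32.

2.32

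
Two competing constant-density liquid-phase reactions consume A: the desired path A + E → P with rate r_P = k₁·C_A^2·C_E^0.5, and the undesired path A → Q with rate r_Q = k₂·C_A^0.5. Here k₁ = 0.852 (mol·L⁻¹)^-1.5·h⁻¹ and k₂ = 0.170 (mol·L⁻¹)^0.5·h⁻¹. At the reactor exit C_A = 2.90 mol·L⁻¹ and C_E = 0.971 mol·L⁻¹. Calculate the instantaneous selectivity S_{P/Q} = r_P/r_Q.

24.4

S_{P/Q} = r_P/r_Q = (k₁·C_A^2·C_E^0.5)/(k₂·C_A^0.5) = (k₁/k₂)·C_A^1.5·C_E^0.5.
= (0.852×2.900^2×0.9710^0.5) / (0.170×2.900^0.5) = 7.061/0.2895 = 24.4.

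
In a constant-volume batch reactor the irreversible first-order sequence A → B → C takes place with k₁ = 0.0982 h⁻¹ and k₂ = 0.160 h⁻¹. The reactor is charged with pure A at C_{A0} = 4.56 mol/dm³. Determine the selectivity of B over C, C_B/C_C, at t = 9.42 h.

The intermediate concentration in a first-order A→B→C sequence is C_B = k₁C_{A0}(e^(−k₁t) − e^(−k₂t))/(k₂−k₁).
e^(−k₁t) = e^(−0.0982×9.42) = e^(−0.9250) = 0.3965; e^(−k₂t) = e^(−1.507) = 0.2215.
C_B = 0.0982×4.56/(0.160−0.0982) × (0.3965−0.2215) = 7.246×0.1750 = 1.268 mol/dm³.
C_A = C_{A0}e^(−k₁t) = 1.808 mol/dm³, so C_C = C_{A0}−C_A−C_B = 1.484 mol/dm³; C_B/C_C = 0.854.

0.854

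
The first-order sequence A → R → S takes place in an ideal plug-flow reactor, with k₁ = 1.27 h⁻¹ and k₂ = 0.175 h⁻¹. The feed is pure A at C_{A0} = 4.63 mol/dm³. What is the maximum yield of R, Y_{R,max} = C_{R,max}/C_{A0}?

For a first-order series the maximum intermediate yield is C_{R,max}/C_{A0} = (k₁/k₂)^[k₂/(k₂−k₁)].
= (1.27/0.175)^(0.175/(0.175−1.27)) = (7.257)^(-0.1598) = 0.7285.

0.729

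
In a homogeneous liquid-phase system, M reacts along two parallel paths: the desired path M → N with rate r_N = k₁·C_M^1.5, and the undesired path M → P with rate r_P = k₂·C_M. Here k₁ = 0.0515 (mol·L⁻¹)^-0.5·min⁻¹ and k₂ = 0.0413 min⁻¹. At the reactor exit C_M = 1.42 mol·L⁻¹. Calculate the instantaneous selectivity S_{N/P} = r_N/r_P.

S_{N/P} = r_N/r_P = (k₁·C_M^1.5)/(k₂·C_M) = (k₁/k₂)·C_M^0.5.
= (0.0515×1.420^1.5) / (0.0413×1.420) = 0.08714/0.05865 = 1.49.
Since the desired path is higher order in M, keeping C_M high (PFR or concentrated feed) favours N.

1.49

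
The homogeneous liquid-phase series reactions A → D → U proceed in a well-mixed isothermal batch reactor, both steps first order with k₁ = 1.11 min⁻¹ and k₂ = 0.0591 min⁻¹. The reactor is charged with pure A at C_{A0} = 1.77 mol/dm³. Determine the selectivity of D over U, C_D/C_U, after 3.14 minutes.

6.79

For first-order series with pure A initially, C_D(t) = k₁C_{A0}/(k₂−k₁)·(e^(−k₁t) − e^(−k₂t)).
e^(−k₁t) = e^(−1.11×3.14) = e^(−3.485) = 0.03064; e^(−k₂t) = e^(−0.1856) = 0.8306.
C_D = 1.11×1.77/(0.0591−1.11) × (0.03064−0.8306) = (-1.870)×(-0.8000) = 1.496 mol/dm³.
C_A = C_{A0}e^(−k₁t) = 0.05424 mol/dm³, so C_U = C_{A0}−C_A−C_D = 0.2202 mol/dm³; C_D/C_U = 6.79.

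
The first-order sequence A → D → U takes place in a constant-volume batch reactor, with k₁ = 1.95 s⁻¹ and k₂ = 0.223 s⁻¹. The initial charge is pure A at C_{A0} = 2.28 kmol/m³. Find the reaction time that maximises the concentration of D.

1.26 s

For first-order series the maximum of C_D occurs at t_opt = ln(k₂/k₁)/(k₂−k₁).
= ln(0.223/1.95)/(0.223−1.95) = ln(0.1144)/-1.727 = -2.168/-1.727 = 1.26 s.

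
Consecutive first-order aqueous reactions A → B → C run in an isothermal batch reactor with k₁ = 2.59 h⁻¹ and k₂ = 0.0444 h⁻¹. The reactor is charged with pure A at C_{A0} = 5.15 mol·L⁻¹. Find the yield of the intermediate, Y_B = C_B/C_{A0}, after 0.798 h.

0.853

The intermediate concentration in a first-order A→B→C sequence is C_B = k₁C_{A0}(e^(−k₁t) − e^(−k₂t))/(k₂−k₁).
e^(−k₁t) = e^(−2.59×0.798) = e^(−2.067) = 0.1266; e^(−k₂t) = e^(−0.03543) = 0.9652.
C_B = 2.59×5.15/(0.0444−2.59) × (0.1266−0.9652) = (-5.240)×(-0.8386) = 4.394 mol·L⁻¹.
Y_B = C_B/C_{A0} = 4.394/5.15 = 0.853.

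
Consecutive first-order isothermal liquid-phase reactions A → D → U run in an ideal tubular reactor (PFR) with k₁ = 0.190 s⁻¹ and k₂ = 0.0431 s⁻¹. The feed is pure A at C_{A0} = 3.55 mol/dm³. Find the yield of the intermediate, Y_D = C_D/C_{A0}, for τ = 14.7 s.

For first-order series with pure A initially, C_D(τ) = k₁C_{A0}/(k₂−k₁)·(e^(−k₁τ) − e^(−k₂τ)).
e^(−k₁τ) = e^(−0.190×14.7) = e^(−2.793) = 0.06124; e^(−k₂τ) = e^(−0.6336) = 0.5307.
C_D = 0.190×3.55/(0.0431−0.190) × (0.06124−0.5307) = (-4.592)×(-0.4695) = 2.156 mol/dm³.
Y_D = C_D/C_{A0} = 2.156/3.55 = 0.607.

0.607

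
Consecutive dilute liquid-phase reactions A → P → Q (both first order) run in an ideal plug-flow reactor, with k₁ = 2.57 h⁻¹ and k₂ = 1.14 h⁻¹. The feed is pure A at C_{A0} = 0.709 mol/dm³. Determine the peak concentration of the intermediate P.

At the optimum, C_{P,max}/C_{A0} = (k₁/k₂)^[k₂/(k₂−k₁)].
= (2.57/1.14)^(1.14/(1.14−2.57)) = (2.254)^(-0.7972) = 0.5231.
C_{P,max} = 0.5231×0.709 = 0.371 mol/dm³.

0.371 mol/dm³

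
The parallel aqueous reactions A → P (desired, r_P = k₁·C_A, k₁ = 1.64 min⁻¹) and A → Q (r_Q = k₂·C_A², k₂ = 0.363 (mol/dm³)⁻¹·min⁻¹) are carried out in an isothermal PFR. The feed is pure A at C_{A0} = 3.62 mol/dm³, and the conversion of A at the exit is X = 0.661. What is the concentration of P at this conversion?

C_A = C_{A0}(1−X) = 1.227 mol/dm³.
Along a PFR/batch, dC_P/dC_A = −r_P/(r_P+r_Q) = −k₁/(k₁+k₂·C_A).
Integrating from C_{A0} to C_A: C_P = (1.64/0.363)·ln[(1.64+0.363·3.62)/(1.64+0.363·1.23)] = 4.518·ln(2.954/2.085) = 1.573 mol/dm³.

1.57 mol/dm³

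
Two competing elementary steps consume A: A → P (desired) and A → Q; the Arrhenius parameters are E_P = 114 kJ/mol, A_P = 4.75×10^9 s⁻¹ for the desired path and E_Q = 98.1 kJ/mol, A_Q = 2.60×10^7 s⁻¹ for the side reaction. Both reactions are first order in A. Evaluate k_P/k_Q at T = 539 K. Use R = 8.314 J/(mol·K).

5.26

With equal orders, S_{P/Q} = k_P/k_Q = (A_P/A_Q)·exp[(E_Q−E_P)/(RT)].
(E_Q−E_P)/(RT) = (98.1−114)×10³/(8.314×539) = -15900/4481 = -3.548.
k_P/k_Q = (4.75×10^9/2.60×10^7)·exp(-3.548) = 182.7 × 0.02878 = 5.26.
Since E_P > E_Q, raising the temperature improves selectivity toward P.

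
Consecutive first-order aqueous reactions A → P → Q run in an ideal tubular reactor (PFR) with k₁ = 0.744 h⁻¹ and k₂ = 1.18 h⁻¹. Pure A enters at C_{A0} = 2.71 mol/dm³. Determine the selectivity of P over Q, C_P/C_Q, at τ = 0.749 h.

1.76

Solving the coupled first-order balances gives C_P(τ) = [k₁/(k₂−k₁)]·C_{A0}·(e^(−k₁τ) − e^(−k₂τ)).
e^(−k₁τ) = e^(−0.744×0.749) = e^(−0.5573) = 0.5728; e^(−k₂τ) = e^(−0.8838) = 0.4132.
C_P = 0.744×2.71/(1.18−0.744) × (0.5728−0.4132) = 4.624×0.1596 = 0.7379 mol/dm³.
C_A = C_{A0}e^(−k₁τ) = 1.552 mol/dm³, so C_Q = C_{A0}−C_A−C_P = 0.4198 mol/dm³; C_P/C_Q = 1.76.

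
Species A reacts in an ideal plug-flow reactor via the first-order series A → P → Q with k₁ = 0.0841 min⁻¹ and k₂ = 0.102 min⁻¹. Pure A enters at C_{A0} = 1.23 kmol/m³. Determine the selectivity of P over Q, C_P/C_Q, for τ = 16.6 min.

0.659

Solving the coupled first-order balances gives C_P(τ) = [k₁/(k₂−k₁)]·C_{A0}·(e^(−k₁τ) − e^(−k₂τ)).
e^(−k₁τ) = e^(−0.0841×16.6) = e^(−1.396) = 0.2476; e^(−k₂τ) = e^(−1.693) = 0.1839.
C_P = 0.0841×1.23/(0.102−0.0841) × (0.2476−0.1839) = 5.779×0.06364 = 0.3678 kmol/m³.
C_A = C_{A0}e^(−k₁τ) = 0.3045 kmol/m³, so C_Q = C_{A0}−C_A−C_P = 0.5577 kmol/m³; C_P/C_Q = 0.659.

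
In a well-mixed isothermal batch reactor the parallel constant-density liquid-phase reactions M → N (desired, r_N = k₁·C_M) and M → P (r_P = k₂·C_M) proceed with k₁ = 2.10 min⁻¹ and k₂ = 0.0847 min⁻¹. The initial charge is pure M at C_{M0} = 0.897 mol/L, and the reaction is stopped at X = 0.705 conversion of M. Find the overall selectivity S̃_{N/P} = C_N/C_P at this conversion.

C_M = C_{M0}(1−X) = 0.2646 mol/L.
Both paths are first order in M, so the instantaneous fraction to N is constant: dC_N/d(−C_M) = k₁/(k₁+k₂) = 0.9612.
C_N = 0.9612·(C_{M0}−C_M) = 0.9612×0.6324 = 0.608 mol/L.
C_P = (C_{M0}−C_M)−C_N = 0.02452 mol/L; S̃_{N/P} = 0.6079/0.02452 = 24.8.

24.8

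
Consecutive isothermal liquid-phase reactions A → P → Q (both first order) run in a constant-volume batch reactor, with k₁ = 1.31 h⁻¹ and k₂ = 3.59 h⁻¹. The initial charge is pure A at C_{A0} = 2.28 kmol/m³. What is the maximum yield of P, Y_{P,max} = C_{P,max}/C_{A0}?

Evaluating C_P at t_opt = ln(k₂/k₁)/(k₂−k₁) gives C_{P,max}/C_{A0} = (k₁/k₂)^[k₂/(k₂−k₁)].
= (1.31/3.59)^(3.59/(3.59−1.31)) = (0.3649)^(1.575) = 0.2045.

0.204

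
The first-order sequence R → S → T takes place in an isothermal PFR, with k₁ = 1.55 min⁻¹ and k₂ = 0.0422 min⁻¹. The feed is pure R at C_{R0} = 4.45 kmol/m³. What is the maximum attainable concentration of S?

4.02 kmol/m³

Evaluating C_S at τ_opt = ln(k₂/k₁)/(k₂−k₁) gives C_{S,max}/C_{R0} = (k₁/k₂)^[k₂/(k₂−k₁)].
= (1.55/0.0422)^(0.0422/(0.0422−1.55)) = (36.73)^(-0.02799) = 0.9041.
C_{S,max} = 0.9041×4.45 = 4.02 kmol/m³.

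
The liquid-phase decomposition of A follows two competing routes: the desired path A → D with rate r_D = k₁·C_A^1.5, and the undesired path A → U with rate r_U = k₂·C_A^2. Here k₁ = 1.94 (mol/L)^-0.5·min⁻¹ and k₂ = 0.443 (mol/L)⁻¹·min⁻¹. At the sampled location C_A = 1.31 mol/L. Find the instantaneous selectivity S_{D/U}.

S_{D/U} = r_D/r_U = (k₁·C_A^1.5)/(k₂·C_A^2) = (k₁/k₂)·C_A^-0.5.
= (1.94×1.310^1.5) / (0.443×1.310^2) = 2.909/0.7602 = 3.83.

3.83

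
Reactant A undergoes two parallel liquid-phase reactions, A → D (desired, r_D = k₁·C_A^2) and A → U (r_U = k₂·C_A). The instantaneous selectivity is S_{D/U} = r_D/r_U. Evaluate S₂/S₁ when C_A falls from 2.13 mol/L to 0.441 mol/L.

0.207

S_{D/U} = (k₁/k₂)·C_A, so S₂/S₁ = (C_{A,2}/C_{A,1}).
= 0.441/2.13 = 0.207.
Selectivity toward D falls as C_A falls — high-concentration operation is favoured.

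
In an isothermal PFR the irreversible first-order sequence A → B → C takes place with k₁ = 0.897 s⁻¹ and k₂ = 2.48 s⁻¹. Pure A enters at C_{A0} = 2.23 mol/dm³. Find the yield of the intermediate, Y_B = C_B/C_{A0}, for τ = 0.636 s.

For first-order series with pure A initially, C_B(τ) = k₁C_{A0}/(k₂−k₁)·(e^(−k₁τ) − e^(−k₂τ)).
e^(−k₁τ) = e^(−0.897×0.636) = e^(−0.5705) = 0.5652; e^(−k₂τ) = e^(−1.577) = 0.2065.
C_B = 0.897×2.23/(2.48−0.897) × (0.5652−0.2065) = 1.264×0.3587 = 0.4533 mol/dm³.
Y_B = C_B/C_{A0} = 0.4533/2.23 = 0.203.

0.203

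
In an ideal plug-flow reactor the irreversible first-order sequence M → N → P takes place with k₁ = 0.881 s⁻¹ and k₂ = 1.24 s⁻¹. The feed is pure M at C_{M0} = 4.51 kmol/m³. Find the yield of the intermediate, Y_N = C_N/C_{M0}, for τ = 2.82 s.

0.130

The intermediate concentration in a first-order A→B→C sequence is C_N = k₁C_{M0}(e^(−k₁τ) − e^(−k₂τ))/(k₂−k₁).
e^(−k₁τ) = e^(−0.881×2.82) = e^(−2.484) = 0.08337; e^(−k₂τ) = e^(−3.497) = 0.03029.
C_N = 0.881×4.51/(1.24−0.881) × (0.08337−0.03029) = 11.07×0.05308 = 0.5875 kmol/m³.
Y_N = C_N/C_{M0} = 0.5875/4.51 = 0.130.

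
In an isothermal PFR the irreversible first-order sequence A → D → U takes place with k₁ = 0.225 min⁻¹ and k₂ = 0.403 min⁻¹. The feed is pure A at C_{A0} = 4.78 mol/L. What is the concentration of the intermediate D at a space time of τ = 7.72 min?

For first-order series with pure A initially, C_D(τ) = k₁C_{A0}/(k₂−k₁)·(e^(−k₁τ) − e^(−k₂τ)).
e^(−k₁τ) = e^(−0.225×7.72) = e^(−1.737) = 0.1760; e^(−k₂τ) = e^(−3.111) = 0.04455.
C_D = 0.225×4.78/(0.403−0.225) × (0.1760−0.04455) = 6.042×0.1315 = 0.7945 mol/L.

0.795 mol/L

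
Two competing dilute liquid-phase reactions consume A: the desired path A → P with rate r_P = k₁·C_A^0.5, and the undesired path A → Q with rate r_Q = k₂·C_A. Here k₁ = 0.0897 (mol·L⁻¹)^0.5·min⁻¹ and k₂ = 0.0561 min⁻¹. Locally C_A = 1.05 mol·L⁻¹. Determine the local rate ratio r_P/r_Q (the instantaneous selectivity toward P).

S_{P/Q} = r_P/r_Q = (k₁·C_A^0.5)/(k₂·C_A) = (k₁/k₂)·C_A^-0.5.
= (0.0897×1.050^0.5) / (0.0561×1.050) = 0.09192/0.05890 = 1.56.
The undesired path is higher order in A, so low C_A (CSTR or dilute feed) favours P.

1.56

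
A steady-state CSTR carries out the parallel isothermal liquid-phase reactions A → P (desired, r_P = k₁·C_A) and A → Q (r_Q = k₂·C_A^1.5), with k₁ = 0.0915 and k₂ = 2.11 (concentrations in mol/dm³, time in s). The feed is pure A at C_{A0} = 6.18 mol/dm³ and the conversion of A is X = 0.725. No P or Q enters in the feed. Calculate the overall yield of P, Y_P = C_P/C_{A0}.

Exit C_A = C_{A0}(1−X) = 6.18×0.275 = 1.700 mol/dm³.
Rates in a CSTR are evaluated at the outlet concentration: r_P = 0.0915×1.700 = 0.1555, r_Q = 2.11×1.700^1.5 = 4.675.
Fraction of consumed A going to P: r_P/(r_P+r_Q) = 0.03219.
C_P = 0.03219·C_{A0}·X = 0.03219×6.18×0.725 = 0.144 mol/dm³; Y_P = C_P/C_{A0} = 0.0233.

0.0233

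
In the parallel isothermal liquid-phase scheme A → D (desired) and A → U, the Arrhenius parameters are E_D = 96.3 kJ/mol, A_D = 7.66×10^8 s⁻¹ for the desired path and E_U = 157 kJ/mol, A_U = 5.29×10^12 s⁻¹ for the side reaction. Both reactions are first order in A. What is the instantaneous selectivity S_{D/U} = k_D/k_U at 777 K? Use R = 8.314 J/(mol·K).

Since both paths have the same order in A, the concentration cancels and S_{D/U} = k_D/k_U = (A_D/A_U)·exp[(E_U−E_D)/(RT)].
(E_U−E_D)/(RT) = (157−96.3)×10³/(8.314×777) = 60700/6460 = 9.396.
k_D/k_U = (7.66×10^8/5.29×10^12)·exp(9.396) = 1.448×10^-4 × 12044 = 1.74.

1.74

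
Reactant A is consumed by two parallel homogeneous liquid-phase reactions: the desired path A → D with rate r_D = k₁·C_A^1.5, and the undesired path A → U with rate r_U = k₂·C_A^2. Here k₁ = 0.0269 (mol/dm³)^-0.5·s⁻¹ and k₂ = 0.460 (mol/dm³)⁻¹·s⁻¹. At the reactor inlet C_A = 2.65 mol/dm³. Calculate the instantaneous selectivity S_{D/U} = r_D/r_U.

0.0359

S_{D/U} = r_D/r_U = (k₁·C_A^1.5)/(k₂·C_A^2) = (k₁/k₂)·C_A^-0.5.
= (0.0269×2.650^1.5) / (0.460×2.650^2) = 0.1160/3.230 = 0.0359.
The undesired path is higher order in A, so low C_A (CSTR or dilute feed) favours D.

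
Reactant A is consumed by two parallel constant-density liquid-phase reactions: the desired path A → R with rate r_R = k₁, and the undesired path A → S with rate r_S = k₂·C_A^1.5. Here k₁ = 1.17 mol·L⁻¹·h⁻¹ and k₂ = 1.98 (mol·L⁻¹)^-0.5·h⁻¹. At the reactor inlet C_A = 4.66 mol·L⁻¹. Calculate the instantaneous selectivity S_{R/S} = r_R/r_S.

0.0587

S_{R/S} = r_R/r_S = (k₁)/(k₂·C_A^1.5) = (k₁/k₂)·C_A^-1.5.
= (1.17) / (1.98×4.660^1.5) = 1.170/19.92 = 0.0587.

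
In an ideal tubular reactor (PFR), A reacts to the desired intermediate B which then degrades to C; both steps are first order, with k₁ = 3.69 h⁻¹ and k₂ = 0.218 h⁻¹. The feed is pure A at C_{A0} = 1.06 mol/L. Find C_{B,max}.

0.887 mol/L

For a first-order series the maximum intermediate yield is C_{B,max}/C_{A0} = (k₁/k₂)^[k₂/(k₂−k₁)].
= (3.69/0.218)^(0.218/(0.218−3.69)) = (16.93)^(-0.06279) = 0.8373.
C_{B,max} = 0.8373×1.06 = 0.887 mol/L.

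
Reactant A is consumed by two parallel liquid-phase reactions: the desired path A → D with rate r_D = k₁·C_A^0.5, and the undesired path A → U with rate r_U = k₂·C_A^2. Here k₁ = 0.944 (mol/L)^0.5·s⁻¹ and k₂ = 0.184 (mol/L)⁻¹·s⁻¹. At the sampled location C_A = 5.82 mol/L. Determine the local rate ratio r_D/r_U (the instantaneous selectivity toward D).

0.365

S_{D/U} = r_D/r_U = (k₁·C_A^0.5)/(k₂·C_A^2) = (k₁/k₂)·C_A^-1.5.
= (0.944×5.820^0.5) / (0.184×5.820^2) = 2.277/6.233 = 0.365.
The undesired path is higher order in A, so low C_A (CSTR or dilute feed) favours D.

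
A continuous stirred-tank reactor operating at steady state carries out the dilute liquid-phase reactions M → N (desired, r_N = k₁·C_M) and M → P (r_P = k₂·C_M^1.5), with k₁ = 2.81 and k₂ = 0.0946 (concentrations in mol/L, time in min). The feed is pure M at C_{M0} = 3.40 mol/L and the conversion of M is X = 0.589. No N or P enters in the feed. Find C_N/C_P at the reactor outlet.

Exit C_M = C_{M0}(1−X) = 3.40×0.411 = 1.397 mol/L.
A CSTR operates uniformly at the exit composition, giving r_N = 3.927 and r_P = 0.1563 (each k·C_M^n at C_M = 1.397).
Overall selectivity = C_N/C_P = r_Nτ/(r_Pτ) = r_N/r_P = 25.1.

25.1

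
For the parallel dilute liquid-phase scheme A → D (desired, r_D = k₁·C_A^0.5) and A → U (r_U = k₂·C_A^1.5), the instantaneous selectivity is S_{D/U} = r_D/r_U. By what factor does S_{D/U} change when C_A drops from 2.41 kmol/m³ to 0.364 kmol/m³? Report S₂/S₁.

6.62

S_{D/U} = (k₁/k₂)·C_A⁻¹, so S₂/S₁ = (C_{A,2}/C_{A,1})⁻¹.
= 2.41/0.364 = 6.62.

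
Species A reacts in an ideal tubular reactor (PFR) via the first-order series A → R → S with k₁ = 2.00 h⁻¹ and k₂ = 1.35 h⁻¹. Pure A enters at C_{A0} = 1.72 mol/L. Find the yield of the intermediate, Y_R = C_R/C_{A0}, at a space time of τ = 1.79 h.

The intermediate concentration in a first-order A→B→C sequence is C_R = k₁C_{A0}(e^(−k₁τ) − e^(−k₂τ))/(k₂−k₁).
e^(−k₁τ) = e^(−2.00×1.79) = e^(−3.580) = 0.02788; e^(−k₂τ) = e^(−2.417) = 0.08923.
C_R = 2.00×1.72/(1.35−2.00) × (0.02788−0.08923) = (-5.292)×(-0.06136) = 0.3247 mol/L.
Y_R = C_R/C_{A0} = 0.3247/1.72 = 0.189.

0.189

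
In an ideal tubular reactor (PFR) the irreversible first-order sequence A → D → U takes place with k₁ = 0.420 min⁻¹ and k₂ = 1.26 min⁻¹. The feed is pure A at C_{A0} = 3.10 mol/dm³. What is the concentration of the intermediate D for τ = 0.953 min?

For first-order series with pure A initially, C_D(τ) = k₁C_{A0}/(k₂−k₁)·(e^(−k₁τ) − e^(−k₂τ)).
e^(−k₁τ) = e^(−0.420×0.953) = e^(−0.4003) = 0.6701; e^(−k₂τ) = e^(−1.201) = 0.3010.
C_D = 0.420×3.10/(1.26−0.420) × (0.6701−0.3010) = 1.550×0.3692 = 0.5722 mol/dm³.

0.572 mol/dm³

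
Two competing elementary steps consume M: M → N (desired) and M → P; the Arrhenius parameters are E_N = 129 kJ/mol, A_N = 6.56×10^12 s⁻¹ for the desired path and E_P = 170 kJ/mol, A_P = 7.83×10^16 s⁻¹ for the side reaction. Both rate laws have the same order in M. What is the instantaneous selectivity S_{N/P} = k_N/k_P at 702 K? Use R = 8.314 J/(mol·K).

With equal orders, S_{N/P} = k_N/k_P = (A_N/A_P)·exp[(E_P−E_N)/(RT)].
(E_P−E_N)/(RT) = (170−129)×10³/(8.314×702) = 41000/5836 = 7.025.
k_N/k_P = (6.56×10^12/7.83×10^16)·exp(7.025) = 8.378×10^-5 × 1124 = 0.0942.
Since E_N < E_P, lowering the temperature improves selectivity toward N.

0.0942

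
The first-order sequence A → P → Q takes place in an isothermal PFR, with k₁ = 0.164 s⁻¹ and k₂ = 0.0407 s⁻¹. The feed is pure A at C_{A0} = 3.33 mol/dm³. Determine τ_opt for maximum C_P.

11.3 s

For first-order series the maximum of C_P occurs at τ_opt = ln(k₂/k₁)/(k₂−k₁).
= ln(0.0407/0.164)/(0.0407−0.164) = ln(0.2482)/-0.1233 = -1.394/-0.1233 = 11.3 s.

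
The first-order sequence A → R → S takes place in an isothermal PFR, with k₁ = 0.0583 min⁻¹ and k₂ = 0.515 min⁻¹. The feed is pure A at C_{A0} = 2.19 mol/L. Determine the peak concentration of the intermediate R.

Evaluating C_R at τ_opt = ln(k₂/k₁)/(k₂−k₁) gives C_{R,max}/C_{A0} = (k₁/k₂)^[k₂/(k₂−k₁)].
= (0.0583/0.515)^(0.515/(0.515−0.0583)) = (0.1132)^(1.128) = 0.08572.
C_{R,max} = 0.08572×2.19 = 0.188 mol/L.

0.188 mol/L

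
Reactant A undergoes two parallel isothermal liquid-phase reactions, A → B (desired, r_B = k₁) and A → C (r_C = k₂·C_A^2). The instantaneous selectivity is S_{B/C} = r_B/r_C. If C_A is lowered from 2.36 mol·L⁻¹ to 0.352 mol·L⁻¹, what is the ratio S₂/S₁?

S_{B/C} = (k₁/k₂)·C_A^-2, so S₂/S₁ = (C_{A,2}/C_{A,1})^-2.
= (0.352/2.36)^(-2) = (0.1492)^(-2) = 45.0.

45.0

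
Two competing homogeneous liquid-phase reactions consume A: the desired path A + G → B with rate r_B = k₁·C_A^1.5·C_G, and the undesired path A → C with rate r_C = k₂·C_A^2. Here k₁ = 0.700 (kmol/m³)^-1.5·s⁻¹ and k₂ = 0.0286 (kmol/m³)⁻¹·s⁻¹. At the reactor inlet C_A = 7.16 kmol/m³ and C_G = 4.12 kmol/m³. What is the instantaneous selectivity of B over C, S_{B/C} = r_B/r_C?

S_{B/C} = r_B/r_C = (k₁·C_A^1.5·C_G)/(k₂·C_A^2) = (k₁/k₂)·C_A^-0.5·C_G.
= (0.700×7.160^1.5×4.120) / (0.0286×7.160^2) = 55.25/1.466 = 37.7.
The undesired path is higher order in A, so low C_A (CSTR or dilute feed) favours B.

37.7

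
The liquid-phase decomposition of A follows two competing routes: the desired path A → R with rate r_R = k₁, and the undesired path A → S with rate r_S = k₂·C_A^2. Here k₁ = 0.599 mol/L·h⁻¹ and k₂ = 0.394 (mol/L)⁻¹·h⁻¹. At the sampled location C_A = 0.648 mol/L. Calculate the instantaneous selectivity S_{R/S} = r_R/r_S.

S_{R/S} = r_R/r_S = (k₁)/(k₂·C_A^2) = (k₁/k₂)·C_A^-2.
= (0.599) / (0.394×0.6480^2) = 0.5990/0.1654 = 3.62.
The undesired path is higher order in A, so low C_A (CSTR or dilute feed) favours R.

3.62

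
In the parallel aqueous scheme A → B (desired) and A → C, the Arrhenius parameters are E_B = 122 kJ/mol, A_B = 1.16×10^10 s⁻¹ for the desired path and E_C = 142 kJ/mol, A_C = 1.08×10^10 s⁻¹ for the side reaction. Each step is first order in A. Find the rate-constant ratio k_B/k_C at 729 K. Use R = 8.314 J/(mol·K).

k_B/k_C = (A_B/A_C)·exp[−(E_B−E_C)/(RT)] = (A_B/A_C)·exp[(E_C−E_B)/(RT)].
(E_C−E_B)/(RT) = (142−122)×10³/(8.314×729) = 20000/6061 = 3.300.
k_B/k_C = (1.16×10^10/1.08×10^10)·exp(3.300) = 1.074 × 27.11 = 29.1.

29.1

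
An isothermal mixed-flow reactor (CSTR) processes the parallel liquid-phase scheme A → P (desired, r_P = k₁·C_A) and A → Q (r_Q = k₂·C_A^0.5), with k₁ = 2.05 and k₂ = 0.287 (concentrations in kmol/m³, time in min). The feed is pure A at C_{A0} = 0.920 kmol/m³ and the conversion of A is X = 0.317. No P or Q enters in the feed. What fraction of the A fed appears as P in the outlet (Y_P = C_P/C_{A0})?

Exit C_A = C_{A0}(1−X) = 0.920×0.683 = 0.6284 kmol/m³.
In a CSTR the entire volume is at exit conditions, so r_P = 2.05×0.6284 = 1.288 and r_Q = 0.287×0.6284^0.5 = 0.2275.
Fraction of consumed A going to P: r_P/(r_P+r_Q) = 0.8499.
C_P = 0.8499·C_{A0}·X = 0.8499×0.920×0.317 = 0.248 kmol/m³; Y_P = C_P/C_{A0} = 0.269.

0.269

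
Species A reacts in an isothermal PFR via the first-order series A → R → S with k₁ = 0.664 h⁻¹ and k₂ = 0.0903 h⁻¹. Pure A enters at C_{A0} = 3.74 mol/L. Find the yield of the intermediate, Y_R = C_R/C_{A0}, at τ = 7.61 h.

Solving the coupled first-order balances gives C_R(τ) = [k₁/(k₂−k₁)]·C_{A0}·(e^(−k₁τ) − e^(−k₂τ)).
e^(−k₁τ) = e^(−0.664×7.61) = e^(−5.053) = 0.006390; e^(−k₂τ) = e^(−0.6872) = 0.5030.
C_R = 0.664×3.74/(0.0903−0.664) × (0.006390−0.5030) = (-4.329)×(-0.4966) = 2.150 mol/L.
Y_R = C_R/C_{A0} = 2.150/3.74 = 0.575.

0.575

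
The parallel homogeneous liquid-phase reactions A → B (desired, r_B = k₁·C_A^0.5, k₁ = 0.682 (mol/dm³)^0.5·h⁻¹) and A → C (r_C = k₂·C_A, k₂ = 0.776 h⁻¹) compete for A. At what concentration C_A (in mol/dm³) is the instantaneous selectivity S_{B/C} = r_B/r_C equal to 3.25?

0.0731 mol/dm³

S_{B/C} = (k₁/k₂)·C_A^-0.5 ⇒ C_A = (S·k₂/k₁)^(-2).
= (3.25×0.776/0.682)^(-2) = (3.698)^(-2) = 0.0731 mol/dm³.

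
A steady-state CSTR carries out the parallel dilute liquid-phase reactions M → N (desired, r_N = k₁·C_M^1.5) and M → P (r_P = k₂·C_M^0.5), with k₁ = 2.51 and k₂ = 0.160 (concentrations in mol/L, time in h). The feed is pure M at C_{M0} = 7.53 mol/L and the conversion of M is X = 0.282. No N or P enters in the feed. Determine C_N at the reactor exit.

Exit C_M = C_{M0}(1−X) = 7.53×0.718 = 5.407 mol/L.
Rates in a CSTR are evaluated at the outlet concentration: r_N = 2.51×5.407^1.5 = 31.55, r_P = 0.160×5.407^0.5 = 0.3720.
Fraction of consumed M going to N: r_N/(r_N+r_P) = 0.9883.
C_N = 0.9883·C_{M0}·X = 0.9883×7.53×0.282 = 2.10 mol/L.

2.10 mol/L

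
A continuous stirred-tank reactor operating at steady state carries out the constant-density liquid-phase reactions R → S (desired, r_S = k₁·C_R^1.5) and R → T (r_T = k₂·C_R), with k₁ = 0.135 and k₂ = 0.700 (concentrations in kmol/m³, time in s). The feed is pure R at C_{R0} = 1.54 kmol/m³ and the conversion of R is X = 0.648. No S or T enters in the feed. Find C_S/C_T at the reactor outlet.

0.142

Exit C_R = C_{R0}(1−X) = 1.54×0.352 = 0.5421 kmol/m³.
In a CSTR the entire volume is at exit conditions, so r_S = 0.135×0.5421^1.5 = 0.05388 and r_T = 0.700×0.5421 = 0.3795.
Overall selectivity = C_S/C_T = r_Sτ/(r_Tτ) = r_S/r_T = 0.142.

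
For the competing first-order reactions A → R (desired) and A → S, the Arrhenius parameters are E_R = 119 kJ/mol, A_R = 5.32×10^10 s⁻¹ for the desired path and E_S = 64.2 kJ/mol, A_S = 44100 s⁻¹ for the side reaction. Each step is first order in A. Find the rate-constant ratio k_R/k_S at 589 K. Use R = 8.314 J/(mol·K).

16.7

With equal orders, S_{R/S} = k_R/k_S = (A_R/A_S)·exp[(E_S−E_R)/(RT)].
(E_S−E_R)/(RT) = (64.2−119)×10³/(8.314×589) = -54800/4897 = -11.19.
k_R/k_S = (5.32×10^10/44100)·exp(-11.19) = 1.206×10^6 × 1.380×10^-5 = 16.7.
Since E_R > E_S, raising the temperature improves selectivity toward R.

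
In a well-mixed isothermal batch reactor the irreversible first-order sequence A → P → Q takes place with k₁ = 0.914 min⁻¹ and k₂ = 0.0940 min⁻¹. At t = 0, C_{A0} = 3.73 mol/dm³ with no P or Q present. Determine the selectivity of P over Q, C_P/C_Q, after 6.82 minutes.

The intermediate concentration in a first-order A→B→C sequence is C_P = k₁C_{A0}(e^(−k₁t) − e^(−k₂t))/(k₂−k₁).
e^(−k₁t) = e^(−0.914×6.82) = e^(−6.233) = 0.001963; e^(−k₂t) = e^(−0.6411) = 0.5267.
C_P = 0.914×3.73/(0.0940−0.914) × (0.001963−0.5267) = (-4.158)×(-0.5248) = 2.182 mol/dm³.
C_A = C_{A0}e^(−k₁t) = 0.007321 mol/dm³, so C_Q = C_{A0}−C_A−C_P = 1.541 mol/dm³; C_P/C_Q = 1.42.

1.42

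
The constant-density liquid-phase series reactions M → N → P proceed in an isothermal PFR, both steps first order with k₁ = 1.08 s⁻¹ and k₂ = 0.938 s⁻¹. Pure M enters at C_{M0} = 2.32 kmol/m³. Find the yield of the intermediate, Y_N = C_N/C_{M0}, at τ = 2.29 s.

0.246

Solving the coupled first-order balances gives C_N(τ) = [k₁/(k₂−k₁)]·C_{M0}·(e^(−k₁τ) − e^(−k₂τ)).
e^(−k₁τ) = e^(−1.08×2.29) = e^(−2.473) = 0.08431; e^(−k₂τ) = e^(−2.148) = 0.1167.
C_N = 1.08×2.32/(0.938−1.08) × (0.08431−0.1167) = (-17.65)×(-0.03240) = 0.5717 kmol/m³.
Y_N = C_N/C_{M0} = 0.5717/2.32 = 0.246.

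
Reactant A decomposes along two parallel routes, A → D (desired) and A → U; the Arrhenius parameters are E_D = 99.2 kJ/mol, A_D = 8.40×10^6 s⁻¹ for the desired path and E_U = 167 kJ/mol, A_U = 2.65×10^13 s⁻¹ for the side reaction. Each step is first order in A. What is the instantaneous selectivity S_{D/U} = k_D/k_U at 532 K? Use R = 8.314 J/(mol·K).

1.44

Since both paths have the same order in A, the concentration cancels and S_{D/U} = k_D/k_U = (A_D/A_U)·exp[(E_U−E_D)/(RT)].
(E_U−E_D)/(RT) = (167−99.2)×10³/(8.314×532) = 67800/4423 = 15.33.
k_D/k_U = (8.40×10^6/2.65×10^13)·exp(15.33) = 3.170×10^-7 × 4.542×10^6 = 1.44.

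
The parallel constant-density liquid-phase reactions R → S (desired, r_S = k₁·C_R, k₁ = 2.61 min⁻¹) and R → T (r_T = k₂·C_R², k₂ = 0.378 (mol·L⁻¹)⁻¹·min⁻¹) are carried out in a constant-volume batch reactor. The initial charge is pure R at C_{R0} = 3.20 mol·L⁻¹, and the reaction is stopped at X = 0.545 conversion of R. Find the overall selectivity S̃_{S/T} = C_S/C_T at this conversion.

C_R = C_{R0}(1−X) = 1.456 mol·L⁻¹.
Along a PFR/batch, dC_S/dC_R = −r_S/(r_S+r_T) = −k₁/(k₁+k₂·C_R).
Integrating from C_{R0} to C_R: C_S = (2.61/0.378)·ln[(2.61+0.378·3.20)/(2.61+0.378·1.46)] = 6.905·ln(3.820/3.160) = 1.308 mol·L⁻¹.
C_T = (C_{R0}−C_R)−C_S = 0.4358 mol·L⁻¹; S̃_{S/T} = 1.308/0.4358 = 3.00.

3.00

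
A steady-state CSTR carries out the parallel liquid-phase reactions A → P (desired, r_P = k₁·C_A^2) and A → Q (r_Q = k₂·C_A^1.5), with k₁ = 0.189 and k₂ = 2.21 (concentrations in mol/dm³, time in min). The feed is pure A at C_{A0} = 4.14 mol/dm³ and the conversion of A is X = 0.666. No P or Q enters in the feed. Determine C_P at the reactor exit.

0.252 mol/dm³

Exit C_A = C_{A0}(1−X) = 4.14×0.334 = 1.383 mol/dm³.
In a CSTR the entire volume is at exit conditions, so r_P = 0.189×1.383^2 = 0.3614 and r_Q = 2.21×1.383^1.5 = 3.593.
Fraction of consumed A going to P: r_P/(r_P+r_Q) = 0.09138.
C_P = 0.09138·C_{A0}·X = 0.09138×4.14×0.666 = 0.252 mol/dm³.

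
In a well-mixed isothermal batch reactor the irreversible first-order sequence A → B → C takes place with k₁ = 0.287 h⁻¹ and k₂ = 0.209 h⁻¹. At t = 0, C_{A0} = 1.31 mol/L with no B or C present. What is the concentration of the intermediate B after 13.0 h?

Solving the coupled first-order balances gives C_B(t) = [k₁/(k₂−k₁)]·C_{A0}·(e^(−k₁t) − e^(−k₂t)).
e^(−k₁t) = e^(−0.287×13.0) = e^(−3.731) = 0.02397; e^(−k₂t) = e^(−2.717) = 0.06607.
C_B = 0.287×1.31/(0.209−0.287) × (0.02397−0.06607) = (-4.820)×(-0.04210) = 0.2029 mol/L.

0.203 mol/L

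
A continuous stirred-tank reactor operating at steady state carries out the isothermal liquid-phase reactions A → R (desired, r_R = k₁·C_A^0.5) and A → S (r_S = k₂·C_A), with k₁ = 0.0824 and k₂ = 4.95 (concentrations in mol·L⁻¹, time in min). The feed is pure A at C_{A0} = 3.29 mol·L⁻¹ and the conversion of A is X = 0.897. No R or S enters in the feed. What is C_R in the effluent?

0.0820 mol·L⁻¹

Exit C_A = C_{A0}(1−X) = 3.29×0.103 = 0.3389 mol·L⁻¹.
In a CSTR the entire volume is at exit conditions, so r_R = 0.0824×0.3389^0.5 = 0.04797 and r_S = 4.95×0.3389 = 1.677.
Fraction of consumed A going to R: r_R/(r_R+r_S) = 0.02780.
C_R = 0.02780·C_{A0}·X = 0.02780×3.29×0.897 = 0.0820 mol·L⁻¹.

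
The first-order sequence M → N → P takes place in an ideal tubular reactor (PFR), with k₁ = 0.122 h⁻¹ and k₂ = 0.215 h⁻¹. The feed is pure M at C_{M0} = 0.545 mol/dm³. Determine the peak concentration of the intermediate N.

0.147 mol/dm³

For a first-order series the maximum intermediate yield is C_{N,max}/C_{M0} = (k₁/k₂)^[k₂/(k₂−k₁)].
= (0.122/0.215)^(0.215/(0.215−0.122)) = (0.5674)^(2.312) = 0.2698.
C_{N,max} = 0.2698×0.545 = 0.147 mol/dm³.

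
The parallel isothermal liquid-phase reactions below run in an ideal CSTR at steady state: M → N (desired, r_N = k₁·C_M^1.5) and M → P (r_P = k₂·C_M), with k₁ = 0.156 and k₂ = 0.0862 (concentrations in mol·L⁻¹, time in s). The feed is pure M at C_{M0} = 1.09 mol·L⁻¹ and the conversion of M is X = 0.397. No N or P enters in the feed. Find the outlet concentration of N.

Exit C_M = C_{M0}(1−X) = 1.09×0.603 = 0.6573 mol·L⁻¹.
In a CSTR the entire volume is at exit conditions, so r_N = 0.156×0.6573^1.5 = 0.08313 and r_P = 0.0862×0.6573 = 0.05666.
Fraction of consumed M going to N: r_N/(r_N+r_P) = 0.5947.
C_N = 0.5947·C_{M0}·X = 0.5947×1.09×0.397 = 0.257 mol·L⁻¹.

0.257 mol·L⁻¹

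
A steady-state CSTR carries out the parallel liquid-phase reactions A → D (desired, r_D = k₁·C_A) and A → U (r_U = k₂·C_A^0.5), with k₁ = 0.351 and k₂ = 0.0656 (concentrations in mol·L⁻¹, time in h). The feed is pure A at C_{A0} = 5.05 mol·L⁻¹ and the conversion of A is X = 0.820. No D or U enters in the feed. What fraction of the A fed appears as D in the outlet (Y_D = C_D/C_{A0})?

Exit C_A = C_{A0}(1−X) = 5.05×0.180 = 0.9090 mol·L⁻¹.
Rates in a CSTR are evaluated at the outlet concentration: r_D = 0.351×0.9090 = 0.3191, r_U = 0.0656×0.9090^0.5 = 0.06254.
Fraction of consumed A going to D: r_D/(r_D+r_U) = 0.8361.
C_D = 0.8361·C_{A0}·X = 0.8361×5.05×0.820 = 3.46 mol·L⁻¹; Y_D = C_D/C_{A0} = 0.686.

0.686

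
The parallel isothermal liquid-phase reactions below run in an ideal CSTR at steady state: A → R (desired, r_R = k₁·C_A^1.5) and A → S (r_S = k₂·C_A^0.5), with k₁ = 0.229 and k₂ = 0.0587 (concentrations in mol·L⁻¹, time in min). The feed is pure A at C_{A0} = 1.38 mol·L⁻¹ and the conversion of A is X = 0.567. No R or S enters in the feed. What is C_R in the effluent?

0.548 mol·L⁻¹

Exit C_A = C_{A0}(1−X) = 1.38×0.433 = 0.5975 mol·L⁻¹.
In a CSTR the entire volume is at exit conditions, so r_R = 0.229×0.5975^1.5 = 0.1058 and r_S = 0.0587×0.5975^0.5 = 0.04538.
Fraction of consumed A going to R: r_R/(r_R+r_S) = 0.6998.
C_R = 0.6998·C_{A0}·X = 0.6998×1.38×0.567 = 0.548 mol·L⁻¹.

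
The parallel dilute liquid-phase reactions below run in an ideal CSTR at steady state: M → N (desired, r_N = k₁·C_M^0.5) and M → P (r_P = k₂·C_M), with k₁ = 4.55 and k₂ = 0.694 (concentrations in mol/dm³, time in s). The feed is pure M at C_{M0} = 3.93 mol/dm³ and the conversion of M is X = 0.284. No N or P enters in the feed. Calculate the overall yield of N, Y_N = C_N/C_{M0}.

Exit C_M = C_{M0}(1−X) = 3.93×0.716 = 2.814 mol/dm³.
Rates in a CSTR are evaluated at the outlet concentration: r_N = 4.55×2.814^0.5 = 7.632, r_P = 0.694×2.814 = 1.953.
Fraction of consumed M going to N: r_N/(r_N+r_P) = 0.7963.
C_N = 0.7963·C_{M0}·X = 0.7963×3.93×0.284 = 0.889 mol/dm³; Y_N = C_N/C_{M0} = 0.226.

0.226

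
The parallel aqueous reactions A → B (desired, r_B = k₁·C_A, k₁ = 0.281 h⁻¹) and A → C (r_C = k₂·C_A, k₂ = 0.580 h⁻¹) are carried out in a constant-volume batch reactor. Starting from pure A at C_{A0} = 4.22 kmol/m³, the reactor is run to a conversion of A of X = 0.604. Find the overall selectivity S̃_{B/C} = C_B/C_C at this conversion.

C_A = C_{A0}(1−X) = 1.671 kmol/m³.
Both paths are first order in A, so the instantaneous fraction to B is constant: dC_B/d(−C_A) = k₁/(k₁+k₂) = 0.3264.
C_B = 0.3264·(C_{A0}−C_A) = 0.3264×2.549 = 0.832 kmol/m³.
C_C = (C_{A0}−C_A)−C_B = 1.717 kmol/m³; S̃_{B/C} = 0.8319/1.717 = 0.484.

0.484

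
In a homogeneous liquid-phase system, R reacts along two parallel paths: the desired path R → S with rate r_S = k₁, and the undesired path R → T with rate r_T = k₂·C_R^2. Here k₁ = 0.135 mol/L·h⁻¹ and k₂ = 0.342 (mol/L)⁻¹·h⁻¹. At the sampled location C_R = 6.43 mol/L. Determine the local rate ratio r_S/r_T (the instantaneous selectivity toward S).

S_{S/T} = r_S/r_T = (k₁)/(k₂·C_R^2) = (k₁/k₂)·C_R^-2.
= (0.135) / (0.342×6.430^2) = 0.1350/14.14 = 0.00955.
The undesired path is higher order in R, so low C_R (CSTR or dilute feed) favours S.

0.00955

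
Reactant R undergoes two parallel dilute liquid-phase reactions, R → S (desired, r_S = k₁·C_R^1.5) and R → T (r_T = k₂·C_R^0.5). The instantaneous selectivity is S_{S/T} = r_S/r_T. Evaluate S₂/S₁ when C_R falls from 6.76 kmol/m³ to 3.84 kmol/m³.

S_{S/T} = (k₁/k₂)·C_R, so S₂/S₁ = (C_{R,2}/C_{R,1}).
= 3.84/6.76 = 0.568.
Selectivity toward S falls as C_R falls — high-concentration operation is favoured.

0.568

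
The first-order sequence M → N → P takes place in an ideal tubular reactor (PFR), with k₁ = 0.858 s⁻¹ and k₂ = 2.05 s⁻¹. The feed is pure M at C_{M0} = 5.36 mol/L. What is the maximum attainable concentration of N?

1.20 mol/L

At the optimum, C_{N,max}/C_{M0} = (k₁/k₂)^[k₂/(k₂−k₁)].
= (0.858/2.05)^(2.05/(2.05−0.858)) = (0.4185)^(1.720) = 0.2236.
C_{N,max} = 0.2236×5.36 = 1.20 mol/L.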